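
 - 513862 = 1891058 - 2404920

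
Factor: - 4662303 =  - 3^1*1554101^1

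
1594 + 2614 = 4208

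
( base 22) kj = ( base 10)459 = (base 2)111001011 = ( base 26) HH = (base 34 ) dh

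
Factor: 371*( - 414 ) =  - 2^1*3^2* 7^1*23^1*53^1 =- 153594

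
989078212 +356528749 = 1345606961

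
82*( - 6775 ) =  - 555550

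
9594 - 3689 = 5905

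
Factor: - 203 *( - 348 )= 70644 = 2^2*3^1 * 7^1*29^2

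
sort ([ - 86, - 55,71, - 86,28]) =[ - 86, - 86 ,-55, 28,  71]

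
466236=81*5756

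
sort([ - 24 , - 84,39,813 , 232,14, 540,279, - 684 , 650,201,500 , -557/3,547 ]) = [- 684, - 557/3, - 84, - 24,14, 39, 201, 232,279,500,540,547, 650 , 813 ]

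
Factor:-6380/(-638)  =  10 = 2^1*5^1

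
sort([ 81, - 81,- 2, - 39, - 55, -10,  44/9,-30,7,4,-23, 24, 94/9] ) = [ -81 , - 55, - 39, - 30, - 23,-10, - 2, 4, 44/9, 7, 94/9, 24, 81 ]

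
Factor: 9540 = 2^2*3^2*5^1*53^1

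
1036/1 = 1036 = 1036.00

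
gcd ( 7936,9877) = 1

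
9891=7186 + 2705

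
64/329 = 64/329=   0.19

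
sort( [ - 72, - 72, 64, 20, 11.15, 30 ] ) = [  -  72, - 72,11.15, 20, 30,64] 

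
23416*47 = 1100552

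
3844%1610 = 624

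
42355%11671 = 7342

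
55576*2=111152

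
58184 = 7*8312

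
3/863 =3/863 =0.00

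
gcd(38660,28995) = 9665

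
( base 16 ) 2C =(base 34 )1A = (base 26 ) 1i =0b101100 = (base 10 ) 44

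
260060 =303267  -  43207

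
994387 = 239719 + 754668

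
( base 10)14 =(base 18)e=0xE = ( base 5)24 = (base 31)E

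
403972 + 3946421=4350393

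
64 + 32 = 96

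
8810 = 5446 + 3364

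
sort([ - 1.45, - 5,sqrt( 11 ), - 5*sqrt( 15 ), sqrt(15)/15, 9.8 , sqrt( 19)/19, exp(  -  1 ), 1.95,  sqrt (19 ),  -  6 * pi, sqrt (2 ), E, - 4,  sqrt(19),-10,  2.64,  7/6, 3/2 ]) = [ - 5*sqrt(15 ), - 6*pi, - 10, - 5, - 4, - 1.45 , sqrt( 19 )/19,  sqrt(15 ) /15, exp( - 1),7/6 , sqrt(2), 3/2,  1.95 , 2.64,  E, sqrt (11 ),  sqrt ( 19 ),sqrt( 19 ), 9.8]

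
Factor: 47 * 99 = 4653 = 3^2 * 11^1*47^1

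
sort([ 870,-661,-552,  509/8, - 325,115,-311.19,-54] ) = [-661,- 552, - 325, - 311.19,-54,509/8, 115,870 ]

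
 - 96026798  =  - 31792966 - 64233832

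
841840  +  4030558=4872398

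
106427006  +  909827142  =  1016254148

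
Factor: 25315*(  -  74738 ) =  - 2^1*5^1*61^1*83^1* 37369^1 = - 1891992470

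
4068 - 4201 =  - 133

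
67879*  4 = 271516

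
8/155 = 8/155 = 0.05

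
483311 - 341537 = 141774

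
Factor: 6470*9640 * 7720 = 2^7 * 5^3*193^1* 241^1 * 647^1  =  481502576000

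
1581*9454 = 14946774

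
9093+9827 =18920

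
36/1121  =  36/1121= 0.03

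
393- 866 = -473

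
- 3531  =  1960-5491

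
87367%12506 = 12331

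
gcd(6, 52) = 2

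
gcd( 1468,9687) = 1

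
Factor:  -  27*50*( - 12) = 16200=2^3*3^4*5^2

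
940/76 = 12 + 7/19 = 12.37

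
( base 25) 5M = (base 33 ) 4f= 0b10010011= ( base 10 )147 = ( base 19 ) 7e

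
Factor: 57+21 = 2^1*3^1*13^1 = 78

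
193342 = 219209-25867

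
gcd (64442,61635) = 7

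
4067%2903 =1164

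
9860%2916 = 1112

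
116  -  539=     -  423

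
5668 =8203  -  2535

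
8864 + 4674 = 13538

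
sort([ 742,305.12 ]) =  [ 305.12,742 ] 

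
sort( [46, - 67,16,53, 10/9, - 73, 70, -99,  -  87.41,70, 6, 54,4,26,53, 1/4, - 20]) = [-99, - 87.41,  -  73,-67 , - 20,1/4, 10/9, 4,6,16 , 26,46, 53,  53,54,70,70 ]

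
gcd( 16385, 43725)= 5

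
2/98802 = 1/49401 = 0.00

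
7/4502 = 7/4502 = 0.00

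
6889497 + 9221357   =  16110854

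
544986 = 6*90831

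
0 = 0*74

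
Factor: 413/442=2^( - 1)*7^1*13^( - 1)*17^ ( - 1 )*59^1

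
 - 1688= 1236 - 2924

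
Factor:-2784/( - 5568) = 1/2 = 2^( - 1)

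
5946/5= 1189 + 1/5 = 1189.20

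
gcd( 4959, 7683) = 3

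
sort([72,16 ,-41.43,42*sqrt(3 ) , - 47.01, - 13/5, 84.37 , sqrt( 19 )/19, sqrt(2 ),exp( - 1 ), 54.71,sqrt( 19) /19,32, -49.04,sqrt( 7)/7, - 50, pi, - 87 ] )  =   [-87, - 50, - 49.04, - 47.01, - 41.43, - 13/5, sqrt(19)/19,sqrt( 19) /19, exp( - 1),sqrt ( 7) /7,sqrt( 2),pi, 16,32, 54.71, 72,42*sqrt( 3),  84.37 ] 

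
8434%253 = 85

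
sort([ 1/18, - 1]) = [ - 1,1/18]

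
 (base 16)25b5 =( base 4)2112311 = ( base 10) 9653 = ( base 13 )4517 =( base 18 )1be5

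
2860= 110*26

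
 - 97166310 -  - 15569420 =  - 81596890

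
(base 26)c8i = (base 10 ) 8338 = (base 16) 2092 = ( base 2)10000010010010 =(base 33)7LM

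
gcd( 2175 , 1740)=435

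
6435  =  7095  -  660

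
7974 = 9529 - 1555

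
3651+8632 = 12283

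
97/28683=97/28683 = 0.00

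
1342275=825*1627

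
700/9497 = 700/9497 =0.07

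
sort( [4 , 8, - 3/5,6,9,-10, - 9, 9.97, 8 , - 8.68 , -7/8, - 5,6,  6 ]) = [ - 10, - 9, - 8.68,-5, - 7/8,-3/5 , 4, 6,6 , 6, 8,8, 9,9.97 ] 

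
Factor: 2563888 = 2^4*160243^1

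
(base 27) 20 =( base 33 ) 1L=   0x36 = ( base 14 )3C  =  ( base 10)54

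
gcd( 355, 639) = 71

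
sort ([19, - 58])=[ - 58, 19]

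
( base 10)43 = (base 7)61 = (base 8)53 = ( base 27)1G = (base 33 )1A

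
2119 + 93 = 2212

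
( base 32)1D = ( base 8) 55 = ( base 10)45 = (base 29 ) 1g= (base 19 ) 27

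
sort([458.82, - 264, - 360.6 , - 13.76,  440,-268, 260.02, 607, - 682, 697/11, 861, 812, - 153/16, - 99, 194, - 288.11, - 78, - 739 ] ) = [ - 739,  -  682, - 360.6, - 288.11, - 268, - 264,-99, - 78, - 13.76, - 153/16, 697/11, 194, 260.02 , 440, 458.82,607, 812, 861] 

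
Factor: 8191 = 8191^1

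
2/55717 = 2/55717 = 0.00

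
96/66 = 16/11 = 1.45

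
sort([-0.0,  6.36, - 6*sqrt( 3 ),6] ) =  [ - 6*sqrt(3 ), - 0.0,6,6.36 ] 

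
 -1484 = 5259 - 6743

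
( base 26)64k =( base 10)4180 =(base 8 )10124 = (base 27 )5JM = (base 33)3RM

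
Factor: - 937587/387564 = - 312529/129188 = - 2^( - 2 )*7^1*32297^( - 1)*44647^1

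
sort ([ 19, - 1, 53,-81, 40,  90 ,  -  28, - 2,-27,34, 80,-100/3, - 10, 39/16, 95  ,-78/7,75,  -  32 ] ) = [ - 81, - 100/3, - 32, - 28, - 27, - 78/7, - 10, - 2,-1, 39/16 , 19 , 34,40,  53,75, 80, 90 , 95] 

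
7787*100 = 778700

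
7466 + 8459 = 15925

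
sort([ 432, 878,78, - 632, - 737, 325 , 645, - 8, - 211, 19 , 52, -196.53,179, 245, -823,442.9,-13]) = [  -  823, - 737,- 632,  -  211, - 196.53, - 13,-8, 19,52,78, 179, 245,  325, 432, 442.9,645, 878 ]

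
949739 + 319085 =1268824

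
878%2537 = 878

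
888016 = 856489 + 31527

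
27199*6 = 163194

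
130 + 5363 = 5493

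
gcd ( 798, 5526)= 6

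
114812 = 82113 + 32699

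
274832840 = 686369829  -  411536989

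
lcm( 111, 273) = 10101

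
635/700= 127/140 =0.91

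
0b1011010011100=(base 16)169c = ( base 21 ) D2D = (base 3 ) 21221101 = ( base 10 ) 5788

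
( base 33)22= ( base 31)26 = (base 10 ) 68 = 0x44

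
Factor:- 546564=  -2^2*3^1*37^1*1231^1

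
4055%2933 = 1122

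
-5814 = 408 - 6222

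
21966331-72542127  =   - 50575796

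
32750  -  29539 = 3211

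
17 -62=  - 45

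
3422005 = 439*7795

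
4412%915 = 752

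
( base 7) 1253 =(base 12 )33B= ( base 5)3404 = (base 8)737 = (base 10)479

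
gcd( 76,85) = 1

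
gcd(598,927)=1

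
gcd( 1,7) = 1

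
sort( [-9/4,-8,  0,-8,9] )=[-8,-8, - 9/4, 0, 9]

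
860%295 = 270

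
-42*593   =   - 24906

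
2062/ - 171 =-13 + 161/171=- 12.06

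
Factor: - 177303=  - 3^1 * 7^1*8443^1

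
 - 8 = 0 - 8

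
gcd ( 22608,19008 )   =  144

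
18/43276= 9/21638 = 0.00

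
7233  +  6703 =13936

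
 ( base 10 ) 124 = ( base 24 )54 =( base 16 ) 7C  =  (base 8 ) 174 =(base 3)11121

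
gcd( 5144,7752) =8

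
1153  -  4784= - 3631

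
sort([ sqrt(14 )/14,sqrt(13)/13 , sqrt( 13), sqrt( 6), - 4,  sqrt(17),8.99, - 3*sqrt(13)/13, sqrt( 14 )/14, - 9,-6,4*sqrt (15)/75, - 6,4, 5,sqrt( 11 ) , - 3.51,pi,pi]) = [ - 9, - 6,-6,-4, - 3.51,-3*sqrt( 13 ) /13,4*sqrt(15) /75,  sqrt(14) /14 , sqrt( 14 )/14,sqrt( 13 ) /13,sqrt(6),pi, pi,sqrt( 11), sqrt ( 13 ) , 4,sqrt( 17 ), 5,  8.99 ] 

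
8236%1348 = 148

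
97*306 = 29682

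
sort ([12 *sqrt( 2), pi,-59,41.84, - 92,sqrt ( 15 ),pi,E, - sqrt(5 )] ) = [ - 92, - 59, - sqrt( 5),E, pi,pi, sqrt( 15), 12*sqrt( 2 ),  41.84] 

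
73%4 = 1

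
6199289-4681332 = 1517957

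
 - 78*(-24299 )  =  1895322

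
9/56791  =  9/56791=0.00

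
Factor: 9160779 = 3^1*31^1 *137^1 *719^1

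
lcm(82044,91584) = 3938112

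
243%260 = 243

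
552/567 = 184/189 = 0.97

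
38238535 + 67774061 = 106012596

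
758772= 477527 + 281245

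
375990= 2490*151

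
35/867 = 35/867 =0.04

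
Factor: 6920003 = 17^1* 407059^1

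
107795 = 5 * 21559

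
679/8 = 84+7/8=84.88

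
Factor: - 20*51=- 2^2*3^1*5^1*17^1  =  -1020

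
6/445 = 6/445 =0.01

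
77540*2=155080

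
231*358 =82698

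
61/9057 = 61/9057= 0.01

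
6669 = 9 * 741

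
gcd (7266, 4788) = 42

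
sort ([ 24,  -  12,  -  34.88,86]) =[ - 34.88, - 12,24,  86] 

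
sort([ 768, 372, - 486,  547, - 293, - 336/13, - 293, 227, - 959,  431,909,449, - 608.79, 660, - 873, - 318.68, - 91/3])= [ - 959, - 873,-608.79, - 486, - 318.68,-293, - 293 , - 91/3,  -  336/13,227,372, 431, 449,547, 660,768,  909 ] 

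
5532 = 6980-1448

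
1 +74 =75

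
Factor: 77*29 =7^1*11^1*29^1 = 2233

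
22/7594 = 11/3797 = 0.00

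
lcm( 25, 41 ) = 1025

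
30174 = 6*5029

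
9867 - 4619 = 5248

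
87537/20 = 4376 + 17/20= 4376.85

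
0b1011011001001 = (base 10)5833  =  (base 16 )16c9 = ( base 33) 5bp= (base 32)5M9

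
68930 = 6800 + 62130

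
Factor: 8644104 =2^3*3^3*7^1 * 5717^1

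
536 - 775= -239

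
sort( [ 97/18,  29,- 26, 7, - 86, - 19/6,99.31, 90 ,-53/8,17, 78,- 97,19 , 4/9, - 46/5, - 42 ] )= [ - 97 ,-86, - 42, - 26, - 46/5, - 53/8, - 19/6,  4/9,97/18, 7, 17, 19,  29, 78, 90,99.31 ]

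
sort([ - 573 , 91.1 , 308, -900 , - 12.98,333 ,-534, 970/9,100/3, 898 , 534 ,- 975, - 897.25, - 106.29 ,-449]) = [ - 975,  -  900,  -  897.25, - 573 , - 534, - 449, - 106.29, - 12.98,  100/3, 91.1, 970/9, 308 , 333, 534 , 898 ] 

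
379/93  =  4+7/93=4.08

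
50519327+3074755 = 53594082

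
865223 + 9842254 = 10707477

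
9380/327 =28 + 224/327 = 28.69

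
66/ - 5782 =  - 33/2891 = - 0.01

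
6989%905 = 654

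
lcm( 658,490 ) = 23030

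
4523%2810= 1713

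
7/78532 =7/78532=0.00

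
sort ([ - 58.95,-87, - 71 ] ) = [ - 87, - 71,- 58.95]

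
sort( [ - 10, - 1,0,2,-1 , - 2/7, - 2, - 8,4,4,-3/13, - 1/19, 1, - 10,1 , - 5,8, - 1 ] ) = [-10, - 10, - 8 , - 5, - 2, - 1, - 1, - 1, - 2/7,- 3/13, - 1/19,0 , 1, 1,  2, 4,4,8 ] 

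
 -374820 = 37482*( - 10) 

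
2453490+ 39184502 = 41637992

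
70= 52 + 18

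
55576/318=174 + 122/159 =174.77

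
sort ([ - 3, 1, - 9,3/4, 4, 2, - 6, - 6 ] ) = [-9, - 6, - 6 ,-3,3/4, 1,2 , 4] 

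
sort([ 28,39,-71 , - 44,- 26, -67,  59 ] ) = [ - 71, - 67, - 44,-26,28,39, 59] 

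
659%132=131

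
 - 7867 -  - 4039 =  - 3828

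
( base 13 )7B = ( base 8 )146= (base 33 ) 33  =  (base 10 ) 102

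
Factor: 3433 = 3433^1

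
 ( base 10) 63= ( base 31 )21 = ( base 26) 2b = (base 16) 3F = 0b111111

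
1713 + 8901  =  10614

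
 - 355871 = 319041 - 674912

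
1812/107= 16 + 100/107 = 16.93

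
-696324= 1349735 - 2046059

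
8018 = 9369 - 1351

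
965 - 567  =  398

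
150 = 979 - 829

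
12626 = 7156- - 5470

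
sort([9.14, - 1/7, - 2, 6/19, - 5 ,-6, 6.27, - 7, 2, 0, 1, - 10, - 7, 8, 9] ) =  [ - 10, - 7, - 7, - 6, - 5, - 2, - 1/7, 0,6/19, 1, 2, 6.27, 8,9,9.14]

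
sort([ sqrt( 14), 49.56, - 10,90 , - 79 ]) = [  -  79, - 10 , sqrt(14), 49.56,  90] 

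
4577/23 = 199 = 199.00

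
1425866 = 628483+797383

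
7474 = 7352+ 122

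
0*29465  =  0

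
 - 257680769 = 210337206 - 468017975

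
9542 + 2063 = 11605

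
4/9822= 2/4911= 0.00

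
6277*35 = 219695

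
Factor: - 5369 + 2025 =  - 3344 = -2^4*11^1 *19^1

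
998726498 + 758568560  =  1757295058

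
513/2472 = 171/824 = 0.21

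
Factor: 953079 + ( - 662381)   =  290698 = 2^1*145349^1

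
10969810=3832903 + 7136907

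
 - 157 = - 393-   -  236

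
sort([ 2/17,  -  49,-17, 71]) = [-49, - 17, 2/17,71]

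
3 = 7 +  - 4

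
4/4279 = 4/4279 = 0.00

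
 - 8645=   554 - 9199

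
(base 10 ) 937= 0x3a9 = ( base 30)117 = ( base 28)15D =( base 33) SD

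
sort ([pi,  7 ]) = [pi,  7]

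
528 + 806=1334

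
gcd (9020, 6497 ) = 1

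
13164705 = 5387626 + 7777079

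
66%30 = 6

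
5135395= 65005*79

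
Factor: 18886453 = 29^1* 651257^1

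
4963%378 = 49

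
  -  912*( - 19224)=17532288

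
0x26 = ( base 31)17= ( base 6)102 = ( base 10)38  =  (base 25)1D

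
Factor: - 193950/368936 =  - 225/428 = -2^ ( - 2)*3^2*5^2*107^( - 1)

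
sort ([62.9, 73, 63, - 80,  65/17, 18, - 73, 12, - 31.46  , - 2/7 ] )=[  -  80,-73,-31.46, - 2/7, 65/17,12, 18,62.9,  63, 73] 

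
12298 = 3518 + 8780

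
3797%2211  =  1586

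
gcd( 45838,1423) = 1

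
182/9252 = 91/4626 = 0.02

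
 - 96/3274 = -1+1589/1637 = - 0.03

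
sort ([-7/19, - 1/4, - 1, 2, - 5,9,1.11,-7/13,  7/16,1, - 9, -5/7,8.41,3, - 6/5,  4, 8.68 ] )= [ - 9, - 5, - 6/5, - 1, -5/7, - 7/13 , - 7/19, - 1/4,7/16, 1,1.11, 2, 3,4, 8.41, 8.68,9]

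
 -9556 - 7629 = - 17185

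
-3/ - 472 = 3/472=0.01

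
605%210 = 185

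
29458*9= 265122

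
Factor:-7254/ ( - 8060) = 2^( - 1)*3^2*5^ ( - 1) = 9/10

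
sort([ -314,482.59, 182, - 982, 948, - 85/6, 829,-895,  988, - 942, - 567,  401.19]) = [ - 982,- 942, - 895, - 567, - 314 , -85/6,182, 401.19, 482.59 , 829, 948,988]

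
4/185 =4/185 = 0.02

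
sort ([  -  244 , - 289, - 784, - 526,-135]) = [-784,-526, -289, - 244, - 135 ] 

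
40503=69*587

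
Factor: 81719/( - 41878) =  - 2^( - 1)*11^1*17^1*19^1*23^1*20939^( - 1)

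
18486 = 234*79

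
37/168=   37/168 =0.22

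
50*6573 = 328650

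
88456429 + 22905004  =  111361433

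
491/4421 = 491/4421 = 0.11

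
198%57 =27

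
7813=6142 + 1671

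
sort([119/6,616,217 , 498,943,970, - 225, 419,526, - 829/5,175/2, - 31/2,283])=[ - 225, - 829/5 , - 31/2 , 119/6,175/2,217,283,  419,498 , 526,616, 943,970 ] 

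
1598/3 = 532+2/3 = 532.67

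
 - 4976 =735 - 5711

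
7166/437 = 7166/437 = 16.40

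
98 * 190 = 18620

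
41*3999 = 163959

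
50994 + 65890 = 116884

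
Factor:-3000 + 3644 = 2^2 * 7^1 * 23^1 = 644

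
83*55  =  4565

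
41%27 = 14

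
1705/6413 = 155/583 =0.27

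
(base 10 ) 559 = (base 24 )N7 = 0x22F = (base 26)ld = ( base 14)2bd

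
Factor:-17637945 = -3^1*5^1*13^1*29^1*3119^1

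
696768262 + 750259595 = 1447027857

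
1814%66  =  32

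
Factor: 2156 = 2^2*7^2*11^1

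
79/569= 79/569 = 0.14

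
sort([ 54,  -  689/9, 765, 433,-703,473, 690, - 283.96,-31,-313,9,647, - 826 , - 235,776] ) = [ - 826, - 703, - 313, - 283.96, - 235, -689/9, - 31,9 , 54, 433, 473,647 , 690, 765,  776] 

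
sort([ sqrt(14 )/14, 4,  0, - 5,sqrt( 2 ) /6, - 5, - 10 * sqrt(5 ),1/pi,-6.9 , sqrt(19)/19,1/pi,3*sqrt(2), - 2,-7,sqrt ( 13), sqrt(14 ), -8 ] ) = [- 10*sqrt( 5), - 8, - 7 , - 6.9, -5, - 5, - 2,  0,sqrt( 19)/19,sqrt( 2 )/6,sqrt (14 ) /14,1/pi, 1/pi , sqrt( 13 ), sqrt(14),4,3*sqrt( 2)]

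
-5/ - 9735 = 1/1947 = 0.00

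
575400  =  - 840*( - 685 ) 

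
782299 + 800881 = 1583180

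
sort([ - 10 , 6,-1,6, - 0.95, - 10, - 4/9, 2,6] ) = [ - 10,-10,-1, - 0.95, - 4/9,2,6,6,6]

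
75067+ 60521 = 135588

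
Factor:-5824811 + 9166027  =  3341216 = 2^5*193^1*541^1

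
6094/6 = 3047/3 = 1015.67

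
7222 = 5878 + 1344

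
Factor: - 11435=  - 5^1 * 2287^1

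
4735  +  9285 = 14020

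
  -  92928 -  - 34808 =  - 58120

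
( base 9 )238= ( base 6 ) 525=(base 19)A7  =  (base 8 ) 305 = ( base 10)197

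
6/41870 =3/20935 = 0.00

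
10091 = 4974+5117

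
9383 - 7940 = 1443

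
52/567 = 52/567 = 0.09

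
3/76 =3/76= 0.04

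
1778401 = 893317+885084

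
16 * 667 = 10672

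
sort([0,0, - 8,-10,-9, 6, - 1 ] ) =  [ - 10,-9, - 8, - 1,0, 0,6]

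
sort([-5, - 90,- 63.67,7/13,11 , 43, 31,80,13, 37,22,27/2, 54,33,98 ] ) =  [ - 90,-63.67, - 5,7/13, 11, 13,  27/2, 22,31,33,37, 43,54 , 80,98] 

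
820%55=50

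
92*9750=897000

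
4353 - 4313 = 40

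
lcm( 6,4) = 12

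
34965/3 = 11655=11655.00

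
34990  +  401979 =436969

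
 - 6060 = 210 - 6270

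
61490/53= 61490/53 = 1160.19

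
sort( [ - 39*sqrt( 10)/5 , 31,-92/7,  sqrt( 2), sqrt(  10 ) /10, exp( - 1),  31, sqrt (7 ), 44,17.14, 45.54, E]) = [ - 39*sqrt(10) /5, - 92/7, sqrt( 10)/10,exp( - 1),sqrt(2 ), sqrt( 7), E,17.14, 31,31, 44, 45.54 ] 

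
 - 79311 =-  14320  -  64991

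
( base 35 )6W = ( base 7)464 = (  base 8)362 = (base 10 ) 242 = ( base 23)ac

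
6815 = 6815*1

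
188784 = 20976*9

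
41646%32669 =8977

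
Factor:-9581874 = - 2^1 *3^1*739^1*2161^1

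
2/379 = 2/379 = 0.01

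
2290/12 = 1145/6  =  190.83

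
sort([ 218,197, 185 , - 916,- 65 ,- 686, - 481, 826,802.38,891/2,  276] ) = [ - 916, - 686,-481, - 65, 185,197,218 , 276 , 891/2,802.38 , 826]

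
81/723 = 27/241  =  0.11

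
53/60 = 53/60  =  0.88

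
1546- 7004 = - 5458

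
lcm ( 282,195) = 18330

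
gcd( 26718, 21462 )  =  438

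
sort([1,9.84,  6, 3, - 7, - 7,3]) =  [-7, - 7,  1, 3 , 3,  6, 9.84 ] 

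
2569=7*367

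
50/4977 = 50/4977=0.01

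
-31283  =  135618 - 166901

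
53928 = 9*5992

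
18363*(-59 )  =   -1083417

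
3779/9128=3779/9128= 0.41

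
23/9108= 1/396 = 0.00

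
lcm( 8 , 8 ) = 8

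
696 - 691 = 5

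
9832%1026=598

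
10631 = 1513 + 9118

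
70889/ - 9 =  - 7877 + 4/9 = - 7876.56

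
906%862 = 44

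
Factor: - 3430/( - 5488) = 5/8 = 2^( - 3) *5^1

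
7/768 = 7/768 = 0.01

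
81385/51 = 81385/51 = 1595.78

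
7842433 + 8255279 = 16097712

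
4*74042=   296168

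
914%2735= 914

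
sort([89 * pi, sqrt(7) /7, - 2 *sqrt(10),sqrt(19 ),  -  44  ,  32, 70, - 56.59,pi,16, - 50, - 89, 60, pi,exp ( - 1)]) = [ - 89, - 56.59,-50, - 44 , - 2 *sqrt(10) , exp ( - 1 ),sqrt(7 )/7,pi,pi,sqrt(19),  16, 32 , 60,70,  89*pi]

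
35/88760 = 1/2536 = 0.00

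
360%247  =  113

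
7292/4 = 1823 = 1823.00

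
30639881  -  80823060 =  - 50183179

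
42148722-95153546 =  - 53004824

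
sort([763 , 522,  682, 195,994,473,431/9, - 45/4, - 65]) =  [ -65, - 45/4,431/9,195,473, 522, 682,763,994]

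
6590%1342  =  1222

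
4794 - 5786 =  - 992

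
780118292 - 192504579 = 587613713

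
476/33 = 476/33 = 14.42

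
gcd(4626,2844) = 18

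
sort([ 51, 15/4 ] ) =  [ 15/4 , 51 ] 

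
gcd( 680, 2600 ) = 40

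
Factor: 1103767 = 7^1*19^1*43^1*193^1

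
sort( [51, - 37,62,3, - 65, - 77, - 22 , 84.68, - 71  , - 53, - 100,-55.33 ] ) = [-100, - 77 ,  -  71, - 65, - 55.33, - 53, - 37, - 22,3, 51,62 , 84.68]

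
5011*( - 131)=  - 656441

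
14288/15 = 952 + 8/15   =  952.53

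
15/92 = 15/92 = 0.16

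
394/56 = 7 + 1/28 = 7.04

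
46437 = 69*673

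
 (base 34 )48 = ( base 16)90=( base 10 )144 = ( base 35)44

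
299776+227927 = 527703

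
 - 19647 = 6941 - 26588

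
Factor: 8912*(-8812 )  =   - 2^6*557^1*2203^1 = - 78532544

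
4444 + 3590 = 8034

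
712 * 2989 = 2128168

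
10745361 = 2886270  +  7859091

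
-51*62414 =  - 3183114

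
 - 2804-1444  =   - 4248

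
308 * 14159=4360972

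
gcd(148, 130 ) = 2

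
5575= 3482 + 2093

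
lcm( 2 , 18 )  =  18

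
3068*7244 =22224592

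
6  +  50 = 56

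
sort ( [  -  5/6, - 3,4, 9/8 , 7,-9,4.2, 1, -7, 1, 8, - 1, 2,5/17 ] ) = [ - 9, - 7,-3, - 1,- 5/6,  5/17,1 , 1, 9/8,2,4, 4.2, 7, 8 ]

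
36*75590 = 2721240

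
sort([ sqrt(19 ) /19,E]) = [sqrt( 19)/19 , E]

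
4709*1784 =8400856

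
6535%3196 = 143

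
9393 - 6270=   3123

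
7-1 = 6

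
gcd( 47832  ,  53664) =24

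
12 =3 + 9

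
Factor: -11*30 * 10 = - 3300 = - 2^2*3^1*5^2*11^1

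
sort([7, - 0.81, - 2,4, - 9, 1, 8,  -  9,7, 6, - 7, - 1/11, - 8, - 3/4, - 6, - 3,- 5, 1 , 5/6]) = [ -9, -9, - 8, - 7, - 6, - 5,- 3, - 2, - 0.81, - 3/4,- 1/11, 5/6,  1,1, 4,6 , 7,7, 8] 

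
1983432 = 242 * 8196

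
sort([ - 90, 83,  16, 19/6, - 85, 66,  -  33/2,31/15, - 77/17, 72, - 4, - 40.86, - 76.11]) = [ - 90, - 85, - 76.11, - 40.86, - 33/2, - 77/17, - 4, 31/15 , 19/6,16, 66 , 72, 83] 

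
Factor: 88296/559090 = 2^2*3^1*5^(  -  1) * 7^ ( - 3 )*13^1 * 163^( - 1)*283^1=44148/279545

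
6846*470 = 3217620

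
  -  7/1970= - 7/1970 =- 0.00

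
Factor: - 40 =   -  2^3 * 5^1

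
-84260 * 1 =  - 84260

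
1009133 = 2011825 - 1002692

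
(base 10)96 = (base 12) 80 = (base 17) 5B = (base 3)10120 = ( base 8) 140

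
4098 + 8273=12371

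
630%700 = 630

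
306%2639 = 306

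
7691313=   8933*861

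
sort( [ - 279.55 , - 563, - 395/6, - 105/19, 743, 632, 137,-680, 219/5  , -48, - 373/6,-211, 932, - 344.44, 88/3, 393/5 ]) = [ - 680, - 563,  -  344.44,-279.55 ,-211, - 395/6 , -373/6, - 48, - 105/19,88/3,219/5, 393/5,137, 632,  743, 932 ]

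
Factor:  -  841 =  - 29^2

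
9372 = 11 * 852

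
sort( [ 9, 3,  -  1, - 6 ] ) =[  -  6 , - 1, 3, 9 ] 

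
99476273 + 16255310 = 115731583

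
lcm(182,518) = 6734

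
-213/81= - 71/27 = - 2.63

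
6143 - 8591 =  - 2448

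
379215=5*75843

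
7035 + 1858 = 8893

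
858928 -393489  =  465439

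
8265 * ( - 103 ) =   -  851295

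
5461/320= 17+21/320=17.07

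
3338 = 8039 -4701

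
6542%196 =74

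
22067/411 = 53 + 284/411 = 53.69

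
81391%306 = 301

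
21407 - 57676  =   - 36269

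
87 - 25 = 62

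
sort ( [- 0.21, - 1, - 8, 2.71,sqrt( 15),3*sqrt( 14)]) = [ - 8, - 1, - 0.21 , 2.71, sqrt( 15 ), 3*sqrt( 14) ]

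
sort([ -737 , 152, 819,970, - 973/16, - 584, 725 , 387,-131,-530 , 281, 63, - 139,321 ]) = [ - 737,  -  584,- 530, -139,  -  131, - 973/16,63, 152,  281,321,387 , 725, 819,970 ]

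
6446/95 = 67 + 81/95 = 67.85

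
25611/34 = 25611/34 =753.26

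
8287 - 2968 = 5319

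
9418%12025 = 9418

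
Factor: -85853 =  -85853^1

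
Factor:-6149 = -11^1*13^1*  43^1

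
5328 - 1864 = 3464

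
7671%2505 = 156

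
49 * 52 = 2548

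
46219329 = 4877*9477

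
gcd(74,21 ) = 1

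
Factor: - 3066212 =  - 2^2*  766553^1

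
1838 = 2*919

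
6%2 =0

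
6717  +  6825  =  13542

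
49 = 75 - 26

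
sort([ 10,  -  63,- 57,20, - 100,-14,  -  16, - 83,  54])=[ - 100,- 83, - 63, - 57,  -  16,- 14,10,20,54]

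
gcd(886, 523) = 1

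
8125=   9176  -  1051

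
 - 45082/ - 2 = 22541+ 0/1 = 22541.00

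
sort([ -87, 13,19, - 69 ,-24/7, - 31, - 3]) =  [ - 87  , - 69, - 31, - 24/7, - 3 , 13,19]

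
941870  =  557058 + 384812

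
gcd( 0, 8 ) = 8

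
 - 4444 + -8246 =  - 12690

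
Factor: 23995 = 5^1 * 4799^1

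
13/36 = 13/36 = 0.36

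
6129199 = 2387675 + 3741524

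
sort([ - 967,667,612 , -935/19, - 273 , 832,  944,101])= [ - 967, - 273, - 935/19 , 101 , 612, 667, 832,944]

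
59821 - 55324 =4497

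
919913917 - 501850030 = 418063887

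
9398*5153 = 48427894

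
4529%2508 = 2021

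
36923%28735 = 8188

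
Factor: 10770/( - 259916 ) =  - 2^( - 1) * 3^1*5^1*181^( - 1) = - 15/362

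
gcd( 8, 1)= 1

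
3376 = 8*422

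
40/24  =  5/3 = 1.67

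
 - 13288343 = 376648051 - 389936394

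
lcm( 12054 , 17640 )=723240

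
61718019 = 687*89837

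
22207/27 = 22207/27 = 822.48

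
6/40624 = 3/20312 = 0.00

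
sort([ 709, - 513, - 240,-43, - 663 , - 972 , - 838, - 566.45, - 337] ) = [ - 972,-838, - 663 , - 566.45, - 513,-337, - 240, - 43, 709] 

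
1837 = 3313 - 1476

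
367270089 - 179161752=188108337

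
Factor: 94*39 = 3666 = 2^1*3^1*13^1*47^1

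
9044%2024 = 948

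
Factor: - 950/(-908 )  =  2^ (-1) * 5^2*19^1*227^ ( - 1)= 475/454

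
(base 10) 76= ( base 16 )4C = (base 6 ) 204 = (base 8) 114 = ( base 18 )44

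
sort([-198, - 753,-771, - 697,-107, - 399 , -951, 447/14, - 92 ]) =[ - 951 , - 771,-753,-697,-399, - 198, - 107, - 92,447/14]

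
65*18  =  1170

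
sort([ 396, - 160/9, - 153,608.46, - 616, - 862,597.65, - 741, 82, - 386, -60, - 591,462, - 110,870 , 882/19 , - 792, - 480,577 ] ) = [  -  862, - 792,  -  741, - 616, - 591,-480, - 386, - 153, - 110,-60,  -  160/9,882/19,82,396,462,577,597.65 , 608.46,870]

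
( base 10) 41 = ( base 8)51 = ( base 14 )2D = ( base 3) 1112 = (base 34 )17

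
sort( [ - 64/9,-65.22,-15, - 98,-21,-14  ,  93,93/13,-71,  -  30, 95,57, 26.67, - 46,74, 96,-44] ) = [  -  98,-71, - 65.22,- 46 , - 44,-30, - 21,-15, - 14, - 64/9, 93/13,26.67,57 , 74,93,95, 96]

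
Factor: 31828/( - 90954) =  - 2^1*3^(  -  2)*31^(- 1)  *73^1*109^1*163^ ( - 1)=- 15914/45477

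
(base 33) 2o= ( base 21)46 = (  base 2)1011010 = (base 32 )2q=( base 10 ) 90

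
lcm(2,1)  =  2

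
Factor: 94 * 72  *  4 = 27072 = 2^6*3^2*47^1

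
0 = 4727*0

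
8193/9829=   8193/9829 = 0.83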